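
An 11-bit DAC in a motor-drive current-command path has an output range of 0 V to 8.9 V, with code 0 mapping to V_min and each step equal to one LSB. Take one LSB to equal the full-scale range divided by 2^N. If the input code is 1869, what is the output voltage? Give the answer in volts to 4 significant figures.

Full-scale range = 8.9 V. LSB = 8.9 V / 2^11.
V_out = 0 + 1869 × (8.9/2048) V
      = 0 V + 8.12212 V = 8.12212 V.

8.122 V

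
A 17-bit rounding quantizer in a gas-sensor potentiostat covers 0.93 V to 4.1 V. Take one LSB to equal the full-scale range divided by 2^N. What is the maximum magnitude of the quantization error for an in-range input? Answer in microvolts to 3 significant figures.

The full-scale span is 4.1 − (0.93) = 3.17 V.
One LSB is 3.17 V / 131072 = 24.185 µV.
|e|_max = LSB/2 = 12.1 µV.

12.1 µV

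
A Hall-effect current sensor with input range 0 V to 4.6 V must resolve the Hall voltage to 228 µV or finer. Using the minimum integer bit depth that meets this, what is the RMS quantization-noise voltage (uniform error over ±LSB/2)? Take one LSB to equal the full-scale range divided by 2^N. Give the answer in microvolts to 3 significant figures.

Full-scale range = 4.6 V.
Levels needed ≥ 4.6/228 µV = 20180. 2^15 = 32768 suffices, so N_min = 15.
Step size = 4.6/32768 V = 140.38 µV.
RMS noise = LSB/√12 = 40.5 µV.

40.5 µV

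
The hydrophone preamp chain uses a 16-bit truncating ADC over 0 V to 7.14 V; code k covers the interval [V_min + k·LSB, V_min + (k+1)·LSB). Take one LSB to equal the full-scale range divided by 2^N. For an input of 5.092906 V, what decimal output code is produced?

Span = 7.14 V. LSB = 7.14 V / 2^16 ≈ 108.9 µV.
V_in − V_min = 5.092906 − (0) = 5.092906 V.
Divide by LSB: 5.092906 × 65536/7.14 = 46746.3148.
Truncating gives code 46746.

46746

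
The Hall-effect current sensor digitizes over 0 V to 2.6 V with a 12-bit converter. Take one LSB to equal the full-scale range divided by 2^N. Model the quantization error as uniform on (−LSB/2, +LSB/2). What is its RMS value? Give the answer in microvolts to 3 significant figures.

183 µV

Span = 2.6 V.
One LSB is 2.6 V / 4096 = 0.63477 mV.
V_rms = LSB/√12 = 0.63477 mV / √12 = 183 µV.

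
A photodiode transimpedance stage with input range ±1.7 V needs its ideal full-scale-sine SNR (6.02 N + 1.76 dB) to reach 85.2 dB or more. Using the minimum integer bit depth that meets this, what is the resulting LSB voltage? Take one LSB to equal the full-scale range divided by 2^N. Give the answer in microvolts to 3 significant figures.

208 µV

The full-scale span is 1.7 − (-1.7) = 3.4 V.
Required N = ⌈(85.2 − 1.76)/6.02⌉ = ⌈13.860⌉ = 14.
Step size = 3.4/16384 V = 208 µV.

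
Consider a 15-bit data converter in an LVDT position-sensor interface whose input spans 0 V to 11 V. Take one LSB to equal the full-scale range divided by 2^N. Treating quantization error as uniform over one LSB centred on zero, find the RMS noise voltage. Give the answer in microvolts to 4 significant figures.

Range is 11 V.
LSB = 11 V / 2^15 = 335.693 µV.
RMS of a uniform error over width LSB is LSB/√12 = 96.91 µV.

96.91 µV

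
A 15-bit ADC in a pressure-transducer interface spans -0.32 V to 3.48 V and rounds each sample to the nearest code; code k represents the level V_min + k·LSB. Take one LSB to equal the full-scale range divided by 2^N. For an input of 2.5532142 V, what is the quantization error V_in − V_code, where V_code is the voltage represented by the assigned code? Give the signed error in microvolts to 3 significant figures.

Span: 3.48 V − (-0.32 V) = 3.8 V. LSB = 3.8 V / 2^15 ≈ 116.0 µV.
Position in LSBs: (2.5532142 − (-0.32)) × 32768/3.8 = 24776.1797; rounding gives k = 24776.
V_code = -0.32 + (24776/32768) × 3.8 = 2.5531933594 V.
e = 2.5532142 − (2.5531933594) = +20.8 µV.

+20.8 µV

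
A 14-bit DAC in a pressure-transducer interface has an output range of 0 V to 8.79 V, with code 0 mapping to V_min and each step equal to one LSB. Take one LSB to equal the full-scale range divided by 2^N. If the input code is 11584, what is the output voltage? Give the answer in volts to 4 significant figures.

V_FS = 8.79 V. LSB = 8.79 V / 2^14.
Output = V_min + (11584/16384) × range = 0 + 0.707031 × 8.79 V
      = 0 V + 6.21480 V = 6.21480 V.

6.215 V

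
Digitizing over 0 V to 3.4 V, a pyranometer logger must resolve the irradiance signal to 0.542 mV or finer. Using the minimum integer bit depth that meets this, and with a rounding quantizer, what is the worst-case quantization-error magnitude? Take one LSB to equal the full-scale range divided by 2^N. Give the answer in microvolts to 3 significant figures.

208 µV

Span = 3.4 V.
Need 2^N ≥ 3.4 V / 0.542 mV = 6273 → N_min = 13.
One LSB is 3.4 V / 8192 = 415.04 µV.
Half an LSB is 208 µV.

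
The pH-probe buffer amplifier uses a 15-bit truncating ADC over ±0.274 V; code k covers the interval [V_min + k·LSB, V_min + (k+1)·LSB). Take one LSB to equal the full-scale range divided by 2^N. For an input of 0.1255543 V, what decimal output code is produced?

Full-scale range = 0.274 V − (-0.274 V) = 0.548 V. LSB = 0.548 V / 2^15 ≈ 16.72 µV.
(V_in − V_min) × 2^15/range = (0.1255543 − (-0.274)) × 32768/0.548 = 23891.597.
Floor → code = 23891.

23891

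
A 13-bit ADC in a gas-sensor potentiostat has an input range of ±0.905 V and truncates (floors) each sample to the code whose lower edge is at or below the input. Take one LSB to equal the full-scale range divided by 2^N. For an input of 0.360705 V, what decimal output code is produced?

Span: 0.905 V − (-0.905 V) = 1.81 V. LSB = 1.81 V / 2^13 ≈ 220.9 µV.
code = ⌊(V_in − V_min)/LSB⌋ = ⌊(V_in − V_min) × 2^13 / range⌋
     = ⌊(0.360705 − (-0.905)) × 8192 / 1.81⌋ = ⌊1.265705 × 8192/1.81⌋
     = ⌊5728.539⌋ = 5728.

5728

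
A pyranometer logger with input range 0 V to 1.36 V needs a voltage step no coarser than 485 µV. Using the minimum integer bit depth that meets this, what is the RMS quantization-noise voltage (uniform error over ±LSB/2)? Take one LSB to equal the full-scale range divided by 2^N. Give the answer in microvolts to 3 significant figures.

Span = 1.36 V.
Levels needed ≥ 1.36/485 µV = 2804. 2^12 = 4096 suffices, so N_min = 12.
One LSB is 1.36 V / 4096 = 332.03 µV.
σ_q = LSB/√12 = 332.03 µV/3.4641 = 95.8 µV.

95.8 µV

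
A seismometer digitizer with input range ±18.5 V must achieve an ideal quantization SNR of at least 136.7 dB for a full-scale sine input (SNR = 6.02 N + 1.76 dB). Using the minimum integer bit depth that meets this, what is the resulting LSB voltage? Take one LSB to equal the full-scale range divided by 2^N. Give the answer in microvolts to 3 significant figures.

Full-scale range = 18.5 V − (-18.5 V) = 37 V.
Required N = ⌈(136.7 − 1.76)/6.02⌉ = ⌈22.415⌉ = 23.
LSB = 37 V / 2^23 = 4.41 µV.

4.41 µV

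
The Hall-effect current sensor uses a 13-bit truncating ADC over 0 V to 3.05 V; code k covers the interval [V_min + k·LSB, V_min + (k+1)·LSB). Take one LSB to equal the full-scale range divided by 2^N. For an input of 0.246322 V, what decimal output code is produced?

Full-scale range = 3.05 V. LSB = 3.05 V / 2^13 ≈ 372.3 µV.
V_in − V_min = 0.246322 − (0) = 0.246322 V.
Divide by LSB: 0.246322 × 8192/3.05 = 661.5967.
Truncating gives code 661.

661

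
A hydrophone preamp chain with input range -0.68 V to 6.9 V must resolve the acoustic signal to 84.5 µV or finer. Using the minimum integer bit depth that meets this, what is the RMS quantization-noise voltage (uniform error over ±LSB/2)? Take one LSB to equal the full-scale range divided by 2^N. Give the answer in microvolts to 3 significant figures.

16.7 µV

The full-scale span is 6.9 − (-0.68) = 7.58 V.
7.58 V / 84.5 µV = 89700. Since 2^16 = 65536 and 2^17 = 131072, N = 17.
Step size = 7.58/131072 V = 57.831 µV.
σ_q = LSB/√12 = 57.831 µV/3.4641 = 16.7 µV.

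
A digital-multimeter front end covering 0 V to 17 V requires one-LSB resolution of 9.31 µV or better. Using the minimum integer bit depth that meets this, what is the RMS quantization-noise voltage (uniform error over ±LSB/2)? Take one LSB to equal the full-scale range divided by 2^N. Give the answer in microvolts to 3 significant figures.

2.34 µV

Span = 17 V.
17 V / 9.31 µV = 1.826e6. Since 2^20 = 1048576 and 2^21 = 2097152, N = 21.
One LSB is 17 V / 2097152 = 8.1062 µV.
σ_q = LSB/√12 = 8.1062 µV/3.4641 = 2.34 µV.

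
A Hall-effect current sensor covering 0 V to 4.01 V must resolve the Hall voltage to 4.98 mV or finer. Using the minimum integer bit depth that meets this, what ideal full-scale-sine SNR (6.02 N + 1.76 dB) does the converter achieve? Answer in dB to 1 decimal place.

V_FS = 4.01 V.
Required number of levels: 4.01/4.98 mV = 805.22; smallest N with 2^N ≥ that is 10.
Ideal SNR at N = 10: 6.02·10 + 1.76 = 62.0 dB.

62.0 dB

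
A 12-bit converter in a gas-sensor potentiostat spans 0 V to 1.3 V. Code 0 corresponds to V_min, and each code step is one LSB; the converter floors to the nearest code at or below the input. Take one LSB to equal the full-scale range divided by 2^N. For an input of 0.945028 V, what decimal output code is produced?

2977

Full-scale range = 1.3 V. LSB = 1.3 V / 2^12 ≈ 317.4 µV.
code = ⌊(V_in − V_min)/LSB⌋ = ⌊(V_in − V_min) × 2^12 / range⌋
     = ⌊(0.945028 − (0)) × 4096 / 1.3⌋ = ⌊0.945028 × 4096/1.3⌋
     = ⌊2977.565⌋ = 2977.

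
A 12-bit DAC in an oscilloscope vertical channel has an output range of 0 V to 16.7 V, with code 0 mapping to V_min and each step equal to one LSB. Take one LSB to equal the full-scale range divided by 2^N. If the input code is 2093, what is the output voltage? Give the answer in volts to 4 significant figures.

Span = 16.7 V. LSB = 16.7 V / 2^12.
V_out = 0 + 2093 × (16.7/4096) V
      = 0 V + 8.53347 V = 8.53347 V.

8.533 V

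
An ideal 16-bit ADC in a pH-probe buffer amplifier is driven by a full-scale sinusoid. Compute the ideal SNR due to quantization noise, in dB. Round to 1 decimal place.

For an ideal N-bit converter with full-scale sine input, SNR = 6.02 N + 1.76 dB. SNR = 6.02 × 16 + 1.76 = 96.32 + 1.76 = 98.08 dB.

98.1 dB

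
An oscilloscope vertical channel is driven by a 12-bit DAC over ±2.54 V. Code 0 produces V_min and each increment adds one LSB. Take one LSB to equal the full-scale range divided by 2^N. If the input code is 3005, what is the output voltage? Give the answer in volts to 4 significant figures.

1.187 V

The full-scale span is 2.54 − (-2.54) = 5.08 V. LSB = 5.08 V / 2^12.
Output = V_min + (3005/4096) × range = -2.54 + 0.733643 × 5.08 V
      = -2.54 + 3.72690 = 1.18690 V.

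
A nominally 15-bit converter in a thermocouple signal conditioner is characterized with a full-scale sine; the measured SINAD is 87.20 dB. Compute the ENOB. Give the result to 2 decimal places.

ENOB = (87.20 − 1.76)/6.02 = 14.1927 bits.

14.19 bits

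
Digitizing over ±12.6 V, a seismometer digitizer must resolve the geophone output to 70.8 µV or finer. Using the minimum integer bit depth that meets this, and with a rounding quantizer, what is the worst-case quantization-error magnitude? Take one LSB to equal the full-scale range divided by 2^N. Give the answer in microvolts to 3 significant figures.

24.0 µV

The full-scale span is 12.6 − (-12.6) = 25.2 V.
Required number of levels: 25.2/70.8 µV = 355930; smallest N with 2^N ≥ that is 19.
One LSB is 25.2 V / 524288 = 48.065 µV.
|e|_max = LSB/2 = 24.0 µV.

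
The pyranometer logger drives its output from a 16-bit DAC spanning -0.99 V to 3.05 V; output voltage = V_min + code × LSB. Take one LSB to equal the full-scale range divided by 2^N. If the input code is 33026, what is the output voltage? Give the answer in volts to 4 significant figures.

Span: 3.05 V − (-0.99 V) = 4.04 V. LSB = 4.04 V / 2^16.
V_out = -0.99 + 33026 × (4.04/65536) V
      = -0.99 + 2.03590 = 1.04590 V.

1.046 V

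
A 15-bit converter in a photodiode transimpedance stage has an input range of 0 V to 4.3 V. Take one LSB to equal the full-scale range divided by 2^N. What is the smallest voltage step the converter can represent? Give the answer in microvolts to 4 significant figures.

Range is 4.3 V.
There are 2^15 = 32768 steps.
One LSB is 4.3 V / 32768 = 131.2 µV.

131.2 µV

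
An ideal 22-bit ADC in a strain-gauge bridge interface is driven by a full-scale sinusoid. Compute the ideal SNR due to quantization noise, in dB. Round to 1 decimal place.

134.2 dB

For an ideal N-bit converter with full-scale sine input, SNR = 6.02 N + 1.76 dB. SNR = 6.02 × 22 + 1.76 = 132.44 + 1.76 = 134.20 dB.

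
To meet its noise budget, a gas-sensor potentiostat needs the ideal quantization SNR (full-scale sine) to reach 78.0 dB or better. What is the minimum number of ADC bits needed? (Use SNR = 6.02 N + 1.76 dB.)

N ≥ (78.0 − 1.76)/6.02 = 12.664 → N_min = 13.

13 bits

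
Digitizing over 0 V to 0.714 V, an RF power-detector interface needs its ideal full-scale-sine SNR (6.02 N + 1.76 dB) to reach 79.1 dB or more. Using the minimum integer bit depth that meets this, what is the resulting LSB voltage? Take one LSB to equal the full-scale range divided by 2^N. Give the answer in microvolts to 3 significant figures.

Full-scale range = 0.714 V.
Solving 6.02 N ≥ 79.1 − 1.76: N ≥ 12.847. Round up → N = 13.
LSB = 0.714 V / 2^13 = 87.2 µV.

87.2 µV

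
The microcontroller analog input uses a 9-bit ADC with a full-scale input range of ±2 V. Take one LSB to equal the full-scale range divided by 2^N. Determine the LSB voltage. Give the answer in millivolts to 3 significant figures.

The full-scale span is 2 − (-2) = 4 V.
There are 2^9 = 512 steps.
LSB = 4 V ÷ 2^9 = 4/512 V = 7.81 mV.

7.81 mV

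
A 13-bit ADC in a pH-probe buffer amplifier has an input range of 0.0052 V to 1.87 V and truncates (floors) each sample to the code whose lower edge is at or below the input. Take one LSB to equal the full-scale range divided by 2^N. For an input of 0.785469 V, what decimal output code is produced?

Full-scale range = 1.87 V − (0.0052 V) = 1.8648 V. LSB = 1.8648 V / 2^13 ≈ 227.6 µV.
(V_in − V_min) × 2^13/range = (0.785469 − (0.0052)) × 8192/1.8648 = 3427.694.
Floor → code = 3427.

3427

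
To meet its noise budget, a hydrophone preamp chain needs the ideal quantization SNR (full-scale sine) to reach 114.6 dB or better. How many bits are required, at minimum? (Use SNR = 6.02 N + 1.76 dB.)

N ≥ (114.6 − 1.76)/6.02 = 18.744 → N_min = 19.

19 bits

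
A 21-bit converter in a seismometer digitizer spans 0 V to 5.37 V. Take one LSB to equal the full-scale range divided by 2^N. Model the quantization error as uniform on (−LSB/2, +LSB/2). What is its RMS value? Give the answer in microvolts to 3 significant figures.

Span = 5.37 V.
One LSB is 5.37 V / 2097152 = 2.5606 µV.
V_rms = LSB/√12 = 2.5606 µV / √12 = 0.739 µV.

0.739 µV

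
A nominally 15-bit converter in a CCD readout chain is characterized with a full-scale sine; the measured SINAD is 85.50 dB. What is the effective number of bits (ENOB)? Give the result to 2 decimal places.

13.91 bits

ENOB = (SINAD − 1.76) / 6.02 = (85.50 − 1.76) / 6.02 = 83.74 / 6.02 = 13.9103.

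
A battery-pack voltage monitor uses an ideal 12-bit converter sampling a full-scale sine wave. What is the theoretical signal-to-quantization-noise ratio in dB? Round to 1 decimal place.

74.0 dB

Ideal quantization SNR: 6.02 × 12 + 1.76 dB = 74.0 dB.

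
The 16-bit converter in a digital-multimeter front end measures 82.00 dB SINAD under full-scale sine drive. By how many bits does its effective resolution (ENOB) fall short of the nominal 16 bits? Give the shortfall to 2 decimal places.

ENOB = (SINAD − 1.76)/6.02 = (82.00 − 1.76)/6.02 = 13.3289 bits.
Lost resolution: 16 − 13.3289 = 2.6711 bits.

2.67 bits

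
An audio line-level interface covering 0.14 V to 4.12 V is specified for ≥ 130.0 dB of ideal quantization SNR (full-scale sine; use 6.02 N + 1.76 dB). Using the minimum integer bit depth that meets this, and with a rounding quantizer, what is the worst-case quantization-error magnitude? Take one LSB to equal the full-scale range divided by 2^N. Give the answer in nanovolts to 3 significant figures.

Range = 4.12 − (0.14) = 3.98 V.
N ≥ (130.0 − 1.76)/6.02 = 21.302 → N_min = 22.
One LSB is 3.98 V / 4194304 = 0.94891 µV.
Half an LSB is 474 nV.

474 nV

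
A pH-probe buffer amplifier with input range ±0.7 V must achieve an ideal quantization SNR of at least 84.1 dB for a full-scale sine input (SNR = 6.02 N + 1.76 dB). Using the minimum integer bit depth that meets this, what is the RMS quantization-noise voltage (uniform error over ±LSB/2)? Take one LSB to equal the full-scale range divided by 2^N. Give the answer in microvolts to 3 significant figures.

24.7 µV

Range = 0.7 − (-0.7) = 1.4 V.
Required N = ⌈(84.1 − 1.76)/6.02⌉ = ⌈13.678⌉ = 14.
LSB = 1.4 V / 2^14 = 85.449 µV.
σ_q = LSB/√12 = 85.449 µV/3.4641 = 24.7 µV.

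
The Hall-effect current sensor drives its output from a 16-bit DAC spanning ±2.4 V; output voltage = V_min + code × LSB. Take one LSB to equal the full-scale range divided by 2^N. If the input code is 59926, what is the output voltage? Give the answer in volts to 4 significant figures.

1.989 V

Full-scale range = 2.4 V − (-2.4 V) = 4.8 V. LSB = 4.8 V / 2^16.
V_out = V_min + code × LSB = -2.4 V + 59926 × 4.8 V / 65536
      = -2.4 V + 4.38911 V = 1.98911 V.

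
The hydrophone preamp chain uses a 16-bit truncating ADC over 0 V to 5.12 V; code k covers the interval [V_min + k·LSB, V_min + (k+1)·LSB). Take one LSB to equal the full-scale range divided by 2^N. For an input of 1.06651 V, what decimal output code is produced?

Span = 5.12 V. LSB = 5.12 V / 2^16 ≈ 78.12 µV.
V_in − V_min = 1.06651 − (0) = 1.06651 V.
Divide by LSB: 1.06651 × 65536/5.12 = 13651.3280.
Truncating gives code 13651.

13651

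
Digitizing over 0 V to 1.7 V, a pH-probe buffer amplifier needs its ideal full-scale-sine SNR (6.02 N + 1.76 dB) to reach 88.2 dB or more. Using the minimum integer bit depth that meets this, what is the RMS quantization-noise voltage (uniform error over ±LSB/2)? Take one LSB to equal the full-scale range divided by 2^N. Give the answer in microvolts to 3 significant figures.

15.0 µV

Full-scale range = 1.7 V.
Required N = ⌈(88.2 − 1.76)/6.02⌉ = ⌈14.359⌉ = 15.
Step size = 1.7/32768 V = 51.880 µV.
V_rms = LSB/√12 = 15.0 µV.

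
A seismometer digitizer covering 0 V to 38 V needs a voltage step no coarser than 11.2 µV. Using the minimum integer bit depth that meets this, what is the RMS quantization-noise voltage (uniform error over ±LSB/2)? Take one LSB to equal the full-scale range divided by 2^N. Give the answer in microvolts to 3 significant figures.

2.62 µV

V_FS = 38 V.
Need 2^N ≥ 38 V / 11.2 µV = 3.393e6 → N_min = 22.
One LSB is 38 V / 4194304 = 9.0599 µV.
V_rms = LSB/√12 = 2.62 µV.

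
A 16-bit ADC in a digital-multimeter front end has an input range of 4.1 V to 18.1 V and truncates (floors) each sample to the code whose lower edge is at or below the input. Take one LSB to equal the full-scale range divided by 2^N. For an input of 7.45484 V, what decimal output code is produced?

15704

Full-scale range = 18.1 V − (4.1 V) = 14 V. LSB = 14 V / 2^16 ≈ 213.6 µV.
(V_in − V_min) × 2^16/range = (7.45484 − (4.1)) × 65536/14 = 15704.485.
Floor → code = 15704.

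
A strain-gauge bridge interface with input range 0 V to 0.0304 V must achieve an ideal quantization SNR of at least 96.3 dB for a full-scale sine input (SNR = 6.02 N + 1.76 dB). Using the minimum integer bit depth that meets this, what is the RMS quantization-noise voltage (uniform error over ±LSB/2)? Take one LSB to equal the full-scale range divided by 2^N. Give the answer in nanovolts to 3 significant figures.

134 nV

Range is 0.0304 V.
Solving 6.02 N ≥ 96.3 − 1.76: N ≥ 15.704. Round up → N = 16.
LSB = 0.0304 V / 2^16 = 463.87 nV.
σ_q = LSB/√12 = 463.87 nV/3.4641 = 134 nV.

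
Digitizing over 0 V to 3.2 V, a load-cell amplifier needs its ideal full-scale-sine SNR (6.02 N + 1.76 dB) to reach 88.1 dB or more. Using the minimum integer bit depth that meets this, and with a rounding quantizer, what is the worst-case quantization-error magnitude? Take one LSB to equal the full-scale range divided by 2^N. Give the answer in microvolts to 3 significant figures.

Span = 3.2 V.
N ≥ (88.1 − 1.76)/6.02 = 14.342 → N_min = 15.
Step size = 3.2/32768 V = 97.656 µV.
|e|_max = LSB/2 = 48.8 µV.

48.8 µV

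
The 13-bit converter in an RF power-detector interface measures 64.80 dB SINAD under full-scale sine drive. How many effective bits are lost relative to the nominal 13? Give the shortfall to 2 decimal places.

N_eff = (64.80 − 1.76)/6.02 = 10.4718 bits.
Lost resolution: 13 − 10.4718 = 2.5282 bits.

2.53 bits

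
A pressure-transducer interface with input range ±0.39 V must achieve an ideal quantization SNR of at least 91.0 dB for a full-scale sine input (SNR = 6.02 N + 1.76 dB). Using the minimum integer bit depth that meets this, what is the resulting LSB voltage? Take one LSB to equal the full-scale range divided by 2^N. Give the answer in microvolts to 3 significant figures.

23.8 µV

Span: 0.39 V − (-0.39 V) = 0.78 V.
Required N = ⌈(91.0 − 1.76)/6.02⌉ = ⌈14.824⌉ = 15.
LSB = 0.78 V / 2^15 = 23.8 µV.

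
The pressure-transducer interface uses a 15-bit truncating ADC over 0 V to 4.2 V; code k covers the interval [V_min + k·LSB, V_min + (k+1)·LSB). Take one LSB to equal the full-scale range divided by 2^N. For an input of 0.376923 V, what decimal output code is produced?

Range is 4.2 V. LSB = 4.2 V / 2^15 ≈ 128.2 µV.
V_in − V_min = 0.376923 − (0) = 0.376923 V.
Divide by LSB: 0.376923 × 32768/4.2 = 2940.7173.
Truncating gives code 2940.

2940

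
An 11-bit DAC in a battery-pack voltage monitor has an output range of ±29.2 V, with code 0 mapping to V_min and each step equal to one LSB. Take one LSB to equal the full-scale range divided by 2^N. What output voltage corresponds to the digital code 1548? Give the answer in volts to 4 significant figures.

The full-scale span is 29.2 − (-29.2) = 58.4 V. LSB = 58.4 V / 2^11.
V_out = V_min + code × LSB = -29.2 V + 1548 × 58.4 V / 2048
      = -29.2 + 44.1422 = 14.9422 V.

14.94 V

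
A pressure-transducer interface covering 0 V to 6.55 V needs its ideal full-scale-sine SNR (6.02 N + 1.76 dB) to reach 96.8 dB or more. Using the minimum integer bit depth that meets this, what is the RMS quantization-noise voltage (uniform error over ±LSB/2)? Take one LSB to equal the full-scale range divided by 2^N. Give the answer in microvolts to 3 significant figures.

Full-scale range = 6.55 V.
N ≥ (96.8 − 1.76)/6.02 = 15.787 → N_min = 16.
One LSB is 6.55 V / 65536 = 99.945 µV.
V_rms = LSB/√12 = 28.9 µV.

28.9 µV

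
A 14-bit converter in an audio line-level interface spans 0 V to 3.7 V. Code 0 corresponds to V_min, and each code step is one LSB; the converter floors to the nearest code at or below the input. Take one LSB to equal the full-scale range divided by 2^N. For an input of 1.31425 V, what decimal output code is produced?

5819

Span = 3.7 V. LSB = 3.7 V / 2^14 ≈ 225.8 µV.
code = ⌊(V_in − V_min)/LSB⌋ = ⌊(V_in − V_min) × 2^14 / range⌋
     = ⌊(1.31425 − (0)) × 16384 / 3.7⌋ = ⌊1.31425 × 16384/3.7⌋
     = ⌊5819.641⌋ = 5819.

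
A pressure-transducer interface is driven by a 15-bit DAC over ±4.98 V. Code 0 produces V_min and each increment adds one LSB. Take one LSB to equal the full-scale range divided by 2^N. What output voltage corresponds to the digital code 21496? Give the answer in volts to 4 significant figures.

Range = 4.98 − (-4.98) = 9.96 V. LSB = 9.96 V / 2^15.
V_out = -4.98 + 21496 × (9.96/32768) V
      = -4.98 V + 6.53382 V = 1.55382 V.

1.554 V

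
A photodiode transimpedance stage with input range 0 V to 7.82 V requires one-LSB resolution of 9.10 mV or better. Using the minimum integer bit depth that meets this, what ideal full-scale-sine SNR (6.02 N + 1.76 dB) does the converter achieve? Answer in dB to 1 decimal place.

Range is 7.82 V.
Need 2^N ≥ 7.82 V / 9.10 mV = 859.3 → N_min = 10.
6.02(10) + 1.76 = 61.96 dB.

62.0 dB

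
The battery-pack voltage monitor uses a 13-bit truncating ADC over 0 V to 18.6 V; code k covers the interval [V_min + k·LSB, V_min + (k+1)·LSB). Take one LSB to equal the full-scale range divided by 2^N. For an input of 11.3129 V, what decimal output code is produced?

Range is 18.6 V. LSB = 18.6 V / 2^13 ≈ 2.271 mV.
code = ⌊(V_in − V_min)/LSB⌋ = ⌊(V_in − V_min) × 2^13 / range⌋
     = ⌊(11.3129 − (0)) × 8192 / 18.6⌋ = ⌊11.3129 × 8192/18.6⌋
     = ⌊4982.542⌋ = 4982.

4982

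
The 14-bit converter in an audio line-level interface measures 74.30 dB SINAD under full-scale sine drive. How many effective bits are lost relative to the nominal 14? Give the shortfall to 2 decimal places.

1.95 bits

Effective bits = (74.30 − 1.76)/6.02 = 12.0498.
Lost resolution: 14 − 12.0498 = 1.9502 bits.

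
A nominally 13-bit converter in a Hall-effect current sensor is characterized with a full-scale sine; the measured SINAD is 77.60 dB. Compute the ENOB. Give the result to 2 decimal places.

ENOB = (77.60 − 1.76)/6.02 = 12.5980 bits.

12.60 bits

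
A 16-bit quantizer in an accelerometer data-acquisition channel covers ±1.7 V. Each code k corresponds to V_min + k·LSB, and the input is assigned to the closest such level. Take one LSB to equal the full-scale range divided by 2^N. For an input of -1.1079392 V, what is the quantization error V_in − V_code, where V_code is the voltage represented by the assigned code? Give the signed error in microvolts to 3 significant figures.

+7.58 µV

The full-scale span is 1.7 − (-1.7) = 3.4 V. LSB = 3.4 V / 2^16 ≈ 51.88 µV.
(V_in − V_min)/LSB = (-1.1079392 − (-1.7)) × 65536/3.4 = 11412.1461 → nearest code k = 11412.
V_code = V_min + k × range/2^16 = -1.7 + 11412 × 3.4/65536 = -1.1079467773 V.
e = -1.1079392 − (-1.1079467773) = +7.58 µV.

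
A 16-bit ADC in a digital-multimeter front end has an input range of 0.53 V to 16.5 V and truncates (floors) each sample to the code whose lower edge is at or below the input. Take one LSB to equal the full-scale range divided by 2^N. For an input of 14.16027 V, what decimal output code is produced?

55934

Range = 16.5 − (0.53) = 15.97 V. LSB = 15.97 V / 2^16 ≈ 243.7 µV.
code = ⌊(V_in − V_min)/LSB⌋ = ⌊(V_in − V_min) × 2^16 / range⌋
     = ⌊(14.16027 − (0.53)) × 65536 / 15.97⌋ = ⌊13.63027 × 65536/15.97⌋
     = ⌊55934.463⌋ = 55934.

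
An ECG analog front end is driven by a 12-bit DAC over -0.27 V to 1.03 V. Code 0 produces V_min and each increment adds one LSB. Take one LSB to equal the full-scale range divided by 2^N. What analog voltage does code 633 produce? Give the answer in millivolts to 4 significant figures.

-69.10 mV

Range = 1.03 − (-0.27) = 1.3 V. LSB = 1.3 V / 2^12.
Output = V_min + (633/4096) × range = -0.27 + 0.154541 × 1.3 V
      = -0.27 V + 0.200903 V = -0.0690967 V.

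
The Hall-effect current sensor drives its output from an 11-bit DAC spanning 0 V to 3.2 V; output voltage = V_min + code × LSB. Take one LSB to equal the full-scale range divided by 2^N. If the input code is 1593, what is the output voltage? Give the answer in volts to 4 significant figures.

Full-scale range = 3.2 V. LSB = 3.2 V / 2^11.
Output = V_min + (1593/2048) × range = 0 + 0.777832 × 3.2 V
      = 0 V + 2.48906 V = 2.48906 V.

2.489 V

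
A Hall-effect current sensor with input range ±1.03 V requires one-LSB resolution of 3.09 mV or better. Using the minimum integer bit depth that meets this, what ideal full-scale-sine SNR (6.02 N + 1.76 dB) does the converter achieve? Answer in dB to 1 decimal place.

62.0 dB

The full-scale span is 1.03 − (-1.03) = 2.06 V.
Levels needed ≥ 2.06/3.09 mV = 666.7. 2^10 = 1024 suffices, so N_min = 10.
Ideal SNR at N = 10: 6.02·10 + 1.76 = 62.0 dB.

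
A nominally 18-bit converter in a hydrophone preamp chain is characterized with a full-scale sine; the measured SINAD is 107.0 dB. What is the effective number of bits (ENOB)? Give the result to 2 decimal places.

17.48 bits

ENOB = (107.0 − 1.76)/6.02 = 17.4817 bits.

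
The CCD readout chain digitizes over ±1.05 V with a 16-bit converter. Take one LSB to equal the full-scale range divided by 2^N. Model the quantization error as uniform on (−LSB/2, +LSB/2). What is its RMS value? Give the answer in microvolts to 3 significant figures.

9.25 µV

Span: 1.05 V − (-1.05 V) = 2.1 V.
LSB = 2.1 V / 2^16 = 32.043 µV.
σ_q = LSB/√12 = 32.043 µV/3.4641 = 9.25 µV.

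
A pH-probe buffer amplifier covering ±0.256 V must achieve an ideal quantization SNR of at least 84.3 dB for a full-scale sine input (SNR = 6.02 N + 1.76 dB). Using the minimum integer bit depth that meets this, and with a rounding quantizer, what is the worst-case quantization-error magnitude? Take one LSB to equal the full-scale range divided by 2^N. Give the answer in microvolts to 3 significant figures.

15.6 µV

Range = 0.256 − (-0.256) = 0.512 V.
N ≥ (84.3 − 1.76)/6.02 = 13.711 → N_min = 14.
Step size = 0.512/16384 V = 31.250 µV.
Max error for round-to-nearest is LSB/2 = 15.6 µV.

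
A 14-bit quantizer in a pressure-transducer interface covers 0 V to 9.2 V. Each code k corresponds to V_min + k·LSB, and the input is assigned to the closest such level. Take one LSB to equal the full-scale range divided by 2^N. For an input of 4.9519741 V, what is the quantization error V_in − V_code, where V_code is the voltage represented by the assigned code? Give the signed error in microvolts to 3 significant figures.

V_FS = 9.2 V. LSB = 9.2 V / 2^14 ≈ 0.5615 mV.
(V_in − V_min)/LSB = (4.9519741 − (0)) × 16384/9.2 = 8818.8200 → nearest code k = 8819.
V_code = 0 + (8819/16384) × 9.2 = 4.9520751953 V.
e = 4.9519741 − (4.9520751953) = −101 µV.

−101 µV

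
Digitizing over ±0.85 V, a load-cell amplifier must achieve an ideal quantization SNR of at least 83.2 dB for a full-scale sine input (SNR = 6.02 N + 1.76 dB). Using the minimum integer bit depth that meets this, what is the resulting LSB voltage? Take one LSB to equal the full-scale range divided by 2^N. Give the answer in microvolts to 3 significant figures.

Range = 0.85 − (-0.85) = 1.7 V.
Required N = ⌈(83.2 − 1.76)/6.02⌉ = ⌈13.528⌉ = 14.
One LSB is 1.7 V / 16384 = 104 µV.

104 µV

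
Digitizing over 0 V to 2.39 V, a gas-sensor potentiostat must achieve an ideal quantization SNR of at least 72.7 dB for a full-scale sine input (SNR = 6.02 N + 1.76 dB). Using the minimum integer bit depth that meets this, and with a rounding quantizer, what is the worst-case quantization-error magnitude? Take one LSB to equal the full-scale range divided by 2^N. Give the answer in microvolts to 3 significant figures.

292 µV

Span = 2.39 V.
Solving 6.02 N ≥ 72.7 − 1.76: N ≥ 11.784. Round up → N = 12.
One LSB is 2.39 V / 4096 = 0.58350 mV.
|e|_max = LSB/2 = 292 µV.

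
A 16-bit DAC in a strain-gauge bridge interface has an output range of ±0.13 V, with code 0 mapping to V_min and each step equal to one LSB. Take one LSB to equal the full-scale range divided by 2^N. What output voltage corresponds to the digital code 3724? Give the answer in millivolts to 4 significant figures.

-115.2 mV

Range = 0.13 − (-0.13) = 0.26 V. LSB = 0.26 V / 2^16.
V_out = -0.13 + 3724 × (0.26/65536) V
      = -0.13 V + 0.0147742 V = -0.115226 V.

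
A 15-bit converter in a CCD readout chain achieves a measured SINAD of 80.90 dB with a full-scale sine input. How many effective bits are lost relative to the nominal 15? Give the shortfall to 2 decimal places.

Effective bits = (80.90 − 1.76)/6.02 = 13.1462.
15 − 13.1462 = 1.85 bits below nominal.

1.85 bits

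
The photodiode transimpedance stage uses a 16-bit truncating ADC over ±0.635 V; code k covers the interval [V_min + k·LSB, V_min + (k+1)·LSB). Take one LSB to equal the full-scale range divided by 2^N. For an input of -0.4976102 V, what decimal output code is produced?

7089

Span: 0.635 V − (-0.635 V) = 1.27 V. LSB = 1.27 V / 2^16 ≈ 19.38 µV.
(V_in − V_min) × 2^16/range = (-0.4976102 − (-0.635)) × 65536/1.27 = 7089.746.
Floor → code = 7089.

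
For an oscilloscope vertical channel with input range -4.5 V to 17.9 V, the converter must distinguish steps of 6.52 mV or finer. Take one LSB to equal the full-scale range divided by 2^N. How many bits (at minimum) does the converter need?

Span: 17.9 V − (-4.5 V) = 22.4 V.
Need 2^N ≥ 22.4 V / 6.52 mV = 3436 → N_min = 12.

12 bits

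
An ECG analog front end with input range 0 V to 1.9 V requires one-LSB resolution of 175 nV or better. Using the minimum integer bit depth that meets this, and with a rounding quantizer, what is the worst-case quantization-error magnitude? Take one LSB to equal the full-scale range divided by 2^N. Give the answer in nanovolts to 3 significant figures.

V_FS = 1.9 V.
Levels needed ≥ 1.9/175 nV = 1.086e7. 2^24 = 16777216 suffices, so N_min = 24.
Step size = 1.9/16777216 V = 113.25 nV.
|e|_max = LSB/2 = 56.6 nV.

56.6 nV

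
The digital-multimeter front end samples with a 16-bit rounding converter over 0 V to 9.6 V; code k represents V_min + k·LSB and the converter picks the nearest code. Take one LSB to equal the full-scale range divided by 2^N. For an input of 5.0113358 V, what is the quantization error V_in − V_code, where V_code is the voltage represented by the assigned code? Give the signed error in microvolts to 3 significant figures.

V_FS = 9.6 V. LSB = 9.6 V / 2^16 ≈ 146.5 µV.
(5.0113358 − (0)) / LSB = 5.0113358 × 65536/9.6 = 34210.7191. Nearest integer: k = 34211.
V_code = V_min + k × range/2^16 = 0 + 34211 × 9.6/65536 = 5.0113769531 V.
Error = V_in − V_code = 5.0113358 − (5.0113769531) = −41.2 µV.

−41.2 µV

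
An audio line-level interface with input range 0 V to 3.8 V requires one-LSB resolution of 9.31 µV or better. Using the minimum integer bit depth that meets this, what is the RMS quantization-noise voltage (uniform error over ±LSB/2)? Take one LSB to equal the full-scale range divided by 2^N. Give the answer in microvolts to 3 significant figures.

Full-scale range = 3.8 V.
3.8 V / 9.31 µV = 408200. Since 2^18 = 262144 and 2^19 = 524288, N = 19.
Step size = 3.8/524288 V = 7.2479 µV.
V_rms = LSB/√12 = 2.09 µV.

2.09 µV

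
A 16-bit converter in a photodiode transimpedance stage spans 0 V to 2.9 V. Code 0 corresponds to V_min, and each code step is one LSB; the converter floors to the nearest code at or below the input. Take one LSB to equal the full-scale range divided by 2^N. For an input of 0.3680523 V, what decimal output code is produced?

V_FS = 2.9 V. LSB = 2.9 V / 2^16 ≈ 44.25 µV.
code = ⌊(V_in − V_min)/LSB⌋ = ⌊(V_in − V_min) × 2^16 / range⌋
     = ⌊(0.3680523 − (0)) × 65536 / 2.9⌋ = ⌊0.3680523 × 65536/2.9⌋
     = ⌊8317.474⌋ = 8317.

8317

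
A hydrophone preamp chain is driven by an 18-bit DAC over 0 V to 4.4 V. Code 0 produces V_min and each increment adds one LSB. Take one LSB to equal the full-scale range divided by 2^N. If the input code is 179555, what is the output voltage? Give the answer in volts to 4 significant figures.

Full-scale range = 4.4 V. LSB = 4.4 V / 2^18.
V_out = 0 + 179555 × (4.4/262144) V
      = 0 + 3.01377 = 3.01377 V.

3.014 V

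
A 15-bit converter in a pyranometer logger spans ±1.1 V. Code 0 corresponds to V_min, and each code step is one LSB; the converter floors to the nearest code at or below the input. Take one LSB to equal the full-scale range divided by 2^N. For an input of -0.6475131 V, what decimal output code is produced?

6739

Full-scale range = 1.1 V − (-1.1 V) = 2.2 V. LSB = 2.2 V / 2^15 ≈ 67.14 µV.
code = ⌊(V_in − V_min)/LSB⌋ = ⌊(V_in − V_min) × 2^15 / range⌋
     = ⌊(-0.6475131 − (-1.1)) × 32768 / 2.2⌋ = ⌊0.4524869 × 32768/2.2⌋
     = ⌊6739.587⌋ = 6739.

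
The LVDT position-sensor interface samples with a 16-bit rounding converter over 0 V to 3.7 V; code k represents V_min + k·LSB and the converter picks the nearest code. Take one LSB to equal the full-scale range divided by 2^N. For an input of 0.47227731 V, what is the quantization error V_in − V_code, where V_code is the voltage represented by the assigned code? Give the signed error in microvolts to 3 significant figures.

+10.2 µV

V_FS = 3.7 V. LSB = 3.7 V / 2^16 ≈ 56.46 µV.
Position in LSBs: (0.47227731 − (0)) × 65536/3.7 = 8365.1799; rounding gives k = 8365.
V_code = 0 + (8365/65536) × 3.7 = 0.47226715088 V.
V_in − V_code = 0.47227731 − (0.47226715088) = +10.2 µV.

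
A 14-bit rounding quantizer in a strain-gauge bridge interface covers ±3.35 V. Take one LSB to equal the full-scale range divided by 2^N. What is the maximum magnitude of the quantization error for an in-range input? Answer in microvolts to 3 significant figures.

204 µV

Span: 3.35 V − (-3.35 V) = 6.7 V.
LSB = 6.7 V ÷ 2^14 = 6.7/16384 V = 408.94 µV.
A rounding quantizer has |error| ≤ LSB/2 = 204 µV.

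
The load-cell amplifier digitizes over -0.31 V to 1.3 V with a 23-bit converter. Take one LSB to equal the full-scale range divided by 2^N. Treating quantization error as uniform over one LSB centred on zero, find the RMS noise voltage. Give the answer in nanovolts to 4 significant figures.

Range = 1.3 − (-0.31) = 1.61 V.
LSB = 1.61 V / 2^23 = 191.927 nV.
V_rms = LSB/√12 = 191.927 nV / √12 = 55.40 nV.

55.40 nV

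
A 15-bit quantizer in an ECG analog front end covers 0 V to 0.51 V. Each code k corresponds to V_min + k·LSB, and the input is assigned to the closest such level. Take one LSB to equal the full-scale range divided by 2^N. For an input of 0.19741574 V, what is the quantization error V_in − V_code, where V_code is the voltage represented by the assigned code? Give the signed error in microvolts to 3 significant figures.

Range is 0.51 V. LSB = 0.51 V / 2^15 ≈ 15.56 µV.
Position in LSBs: (0.19741574 − (0)) × 32768/0.51 = 12684.1548; rounding gives k = 12684.
V_code = V_min + k × range/2^15 = 0 + 12684 × 0.51/32768 = 0.19741333008 V.
V_in − V_code = 0.19741574 − (0.19741333008) = +2.41 µV.

+2.41 µV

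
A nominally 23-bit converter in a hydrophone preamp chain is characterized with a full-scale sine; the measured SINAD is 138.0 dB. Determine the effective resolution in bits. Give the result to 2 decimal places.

(138.0 − 1.76) / 6.02 = 136.24/6.02 = 22.6312 effective bits.

22.63 bits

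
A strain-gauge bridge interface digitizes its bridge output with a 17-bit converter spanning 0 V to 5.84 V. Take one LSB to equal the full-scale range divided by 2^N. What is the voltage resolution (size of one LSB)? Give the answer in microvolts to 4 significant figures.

44.56 µV

Full-scale range = 5.84 V.
2^17 = 131072 levels.
One LSB is 5.84 V / 131072 = 44.56 µV.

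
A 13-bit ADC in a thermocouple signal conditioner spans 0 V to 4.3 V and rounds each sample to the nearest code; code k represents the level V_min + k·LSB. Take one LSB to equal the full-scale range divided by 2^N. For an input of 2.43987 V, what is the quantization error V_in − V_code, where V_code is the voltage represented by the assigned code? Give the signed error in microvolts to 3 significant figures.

+124 µV

Full-scale range = 4.3 V. LSB = 4.3 V / 2^13 ≈ 0.5249 mV.
(2.43987 − (0)) / LSB = 2.43987 × 8192/4.3 = 4648.2361. Nearest integer: k = 4648.
Reconstructed level: 0 + 4648 × 4.3/8192 V = 2.439746094 V.
e = 2.43987 − (2.439746094) = +124 µV.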